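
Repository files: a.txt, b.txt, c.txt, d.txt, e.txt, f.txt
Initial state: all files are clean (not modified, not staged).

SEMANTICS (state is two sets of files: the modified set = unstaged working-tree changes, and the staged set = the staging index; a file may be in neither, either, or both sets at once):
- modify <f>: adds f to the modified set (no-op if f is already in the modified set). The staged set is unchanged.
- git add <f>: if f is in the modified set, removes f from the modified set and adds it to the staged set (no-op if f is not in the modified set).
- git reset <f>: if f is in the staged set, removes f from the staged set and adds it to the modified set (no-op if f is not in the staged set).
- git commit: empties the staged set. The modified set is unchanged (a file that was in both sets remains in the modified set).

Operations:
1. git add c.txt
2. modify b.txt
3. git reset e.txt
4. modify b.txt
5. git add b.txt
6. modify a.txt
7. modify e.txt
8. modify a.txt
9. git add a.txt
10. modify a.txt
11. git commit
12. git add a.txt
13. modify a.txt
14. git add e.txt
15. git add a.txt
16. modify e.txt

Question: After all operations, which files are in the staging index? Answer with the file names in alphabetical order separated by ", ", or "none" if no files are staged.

Answer: a.txt, e.txt

Derivation:
After op 1 (git add c.txt): modified={none} staged={none}
After op 2 (modify b.txt): modified={b.txt} staged={none}
After op 3 (git reset e.txt): modified={b.txt} staged={none}
After op 4 (modify b.txt): modified={b.txt} staged={none}
After op 5 (git add b.txt): modified={none} staged={b.txt}
After op 6 (modify a.txt): modified={a.txt} staged={b.txt}
After op 7 (modify e.txt): modified={a.txt, e.txt} staged={b.txt}
After op 8 (modify a.txt): modified={a.txt, e.txt} staged={b.txt}
After op 9 (git add a.txt): modified={e.txt} staged={a.txt, b.txt}
After op 10 (modify a.txt): modified={a.txt, e.txt} staged={a.txt, b.txt}
After op 11 (git commit): modified={a.txt, e.txt} staged={none}
After op 12 (git add a.txt): modified={e.txt} staged={a.txt}
After op 13 (modify a.txt): modified={a.txt, e.txt} staged={a.txt}
After op 14 (git add e.txt): modified={a.txt} staged={a.txt, e.txt}
After op 15 (git add a.txt): modified={none} staged={a.txt, e.txt}
After op 16 (modify e.txt): modified={e.txt} staged={a.txt, e.txt}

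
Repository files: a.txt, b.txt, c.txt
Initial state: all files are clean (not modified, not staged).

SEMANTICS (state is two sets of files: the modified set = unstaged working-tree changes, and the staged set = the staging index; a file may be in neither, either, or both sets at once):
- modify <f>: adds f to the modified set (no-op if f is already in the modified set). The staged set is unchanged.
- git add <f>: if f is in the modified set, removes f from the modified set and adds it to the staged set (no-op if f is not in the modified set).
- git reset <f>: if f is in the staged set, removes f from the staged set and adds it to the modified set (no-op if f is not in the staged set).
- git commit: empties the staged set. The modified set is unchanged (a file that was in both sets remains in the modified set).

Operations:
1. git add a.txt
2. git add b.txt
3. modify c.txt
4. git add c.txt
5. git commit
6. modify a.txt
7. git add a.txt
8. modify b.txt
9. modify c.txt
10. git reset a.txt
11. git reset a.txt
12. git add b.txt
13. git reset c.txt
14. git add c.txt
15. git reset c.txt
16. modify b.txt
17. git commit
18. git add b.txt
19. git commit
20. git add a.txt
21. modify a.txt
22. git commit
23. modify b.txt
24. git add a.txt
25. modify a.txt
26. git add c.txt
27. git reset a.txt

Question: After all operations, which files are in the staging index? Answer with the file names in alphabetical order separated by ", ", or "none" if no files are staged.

Answer: c.txt

Derivation:
After op 1 (git add a.txt): modified={none} staged={none}
After op 2 (git add b.txt): modified={none} staged={none}
After op 3 (modify c.txt): modified={c.txt} staged={none}
After op 4 (git add c.txt): modified={none} staged={c.txt}
After op 5 (git commit): modified={none} staged={none}
After op 6 (modify a.txt): modified={a.txt} staged={none}
After op 7 (git add a.txt): modified={none} staged={a.txt}
After op 8 (modify b.txt): modified={b.txt} staged={a.txt}
After op 9 (modify c.txt): modified={b.txt, c.txt} staged={a.txt}
After op 10 (git reset a.txt): modified={a.txt, b.txt, c.txt} staged={none}
After op 11 (git reset a.txt): modified={a.txt, b.txt, c.txt} staged={none}
After op 12 (git add b.txt): modified={a.txt, c.txt} staged={b.txt}
After op 13 (git reset c.txt): modified={a.txt, c.txt} staged={b.txt}
After op 14 (git add c.txt): modified={a.txt} staged={b.txt, c.txt}
After op 15 (git reset c.txt): modified={a.txt, c.txt} staged={b.txt}
After op 16 (modify b.txt): modified={a.txt, b.txt, c.txt} staged={b.txt}
After op 17 (git commit): modified={a.txt, b.txt, c.txt} staged={none}
After op 18 (git add b.txt): modified={a.txt, c.txt} staged={b.txt}
After op 19 (git commit): modified={a.txt, c.txt} staged={none}
After op 20 (git add a.txt): modified={c.txt} staged={a.txt}
After op 21 (modify a.txt): modified={a.txt, c.txt} staged={a.txt}
After op 22 (git commit): modified={a.txt, c.txt} staged={none}
After op 23 (modify b.txt): modified={a.txt, b.txt, c.txt} staged={none}
After op 24 (git add a.txt): modified={b.txt, c.txt} staged={a.txt}
After op 25 (modify a.txt): modified={a.txt, b.txt, c.txt} staged={a.txt}
After op 26 (git add c.txt): modified={a.txt, b.txt} staged={a.txt, c.txt}
After op 27 (git reset a.txt): modified={a.txt, b.txt} staged={c.txt}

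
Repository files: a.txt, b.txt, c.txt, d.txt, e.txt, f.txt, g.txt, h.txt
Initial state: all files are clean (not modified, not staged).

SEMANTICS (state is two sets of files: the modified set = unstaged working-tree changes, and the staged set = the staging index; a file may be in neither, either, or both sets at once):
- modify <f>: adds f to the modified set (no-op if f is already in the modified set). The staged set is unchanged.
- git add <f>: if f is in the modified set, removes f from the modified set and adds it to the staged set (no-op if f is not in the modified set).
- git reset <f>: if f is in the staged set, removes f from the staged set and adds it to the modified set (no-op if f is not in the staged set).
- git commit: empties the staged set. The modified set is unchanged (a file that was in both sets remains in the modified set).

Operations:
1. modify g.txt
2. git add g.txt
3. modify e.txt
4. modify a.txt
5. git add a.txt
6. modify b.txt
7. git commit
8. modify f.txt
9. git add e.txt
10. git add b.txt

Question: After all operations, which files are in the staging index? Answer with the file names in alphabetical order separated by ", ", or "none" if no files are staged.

After op 1 (modify g.txt): modified={g.txt} staged={none}
After op 2 (git add g.txt): modified={none} staged={g.txt}
After op 3 (modify e.txt): modified={e.txt} staged={g.txt}
After op 4 (modify a.txt): modified={a.txt, e.txt} staged={g.txt}
After op 5 (git add a.txt): modified={e.txt} staged={a.txt, g.txt}
After op 6 (modify b.txt): modified={b.txt, e.txt} staged={a.txt, g.txt}
After op 7 (git commit): modified={b.txt, e.txt} staged={none}
After op 8 (modify f.txt): modified={b.txt, e.txt, f.txt} staged={none}
After op 9 (git add e.txt): modified={b.txt, f.txt} staged={e.txt}
After op 10 (git add b.txt): modified={f.txt} staged={b.txt, e.txt}

Answer: b.txt, e.txt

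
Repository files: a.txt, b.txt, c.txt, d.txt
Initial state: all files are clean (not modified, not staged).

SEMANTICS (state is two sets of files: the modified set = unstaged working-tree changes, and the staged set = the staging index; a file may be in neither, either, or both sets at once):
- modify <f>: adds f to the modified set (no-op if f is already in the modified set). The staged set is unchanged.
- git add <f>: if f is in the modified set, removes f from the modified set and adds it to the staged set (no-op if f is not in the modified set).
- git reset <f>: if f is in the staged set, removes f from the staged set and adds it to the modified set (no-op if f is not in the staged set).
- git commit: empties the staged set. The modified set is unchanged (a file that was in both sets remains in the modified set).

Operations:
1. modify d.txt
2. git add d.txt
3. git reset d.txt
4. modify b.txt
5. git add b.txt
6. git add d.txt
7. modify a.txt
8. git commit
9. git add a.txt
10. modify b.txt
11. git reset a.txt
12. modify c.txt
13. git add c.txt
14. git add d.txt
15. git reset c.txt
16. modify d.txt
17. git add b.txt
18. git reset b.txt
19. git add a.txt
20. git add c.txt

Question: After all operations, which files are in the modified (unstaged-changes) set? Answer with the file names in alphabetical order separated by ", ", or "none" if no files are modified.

Answer: b.txt, d.txt

Derivation:
After op 1 (modify d.txt): modified={d.txt} staged={none}
After op 2 (git add d.txt): modified={none} staged={d.txt}
After op 3 (git reset d.txt): modified={d.txt} staged={none}
After op 4 (modify b.txt): modified={b.txt, d.txt} staged={none}
After op 5 (git add b.txt): modified={d.txt} staged={b.txt}
After op 6 (git add d.txt): modified={none} staged={b.txt, d.txt}
After op 7 (modify a.txt): modified={a.txt} staged={b.txt, d.txt}
After op 8 (git commit): modified={a.txt} staged={none}
After op 9 (git add a.txt): modified={none} staged={a.txt}
After op 10 (modify b.txt): modified={b.txt} staged={a.txt}
After op 11 (git reset a.txt): modified={a.txt, b.txt} staged={none}
After op 12 (modify c.txt): modified={a.txt, b.txt, c.txt} staged={none}
After op 13 (git add c.txt): modified={a.txt, b.txt} staged={c.txt}
After op 14 (git add d.txt): modified={a.txt, b.txt} staged={c.txt}
After op 15 (git reset c.txt): modified={a.txt, b.txt, c.txt} staged={none}
After op 16 (modify d.txt): modified={a.txt, b.txt, c.txt, d.txt} staged={none}
After op 17 (git add b.txt): modified={a.txt, c.txt, d.txt} staged={b.txt}
After op 18 (git reset b.txt): modified={a.txt, b.txt, c.txt, d.txt} staged={none}
After op 19 (git add a.txt): modified={b.txt, c.txt, d.txt} staged={a.txt}
After op 20 (git add c.txt): modified={b.txt, d.txt} staged={a.txt, c.txt}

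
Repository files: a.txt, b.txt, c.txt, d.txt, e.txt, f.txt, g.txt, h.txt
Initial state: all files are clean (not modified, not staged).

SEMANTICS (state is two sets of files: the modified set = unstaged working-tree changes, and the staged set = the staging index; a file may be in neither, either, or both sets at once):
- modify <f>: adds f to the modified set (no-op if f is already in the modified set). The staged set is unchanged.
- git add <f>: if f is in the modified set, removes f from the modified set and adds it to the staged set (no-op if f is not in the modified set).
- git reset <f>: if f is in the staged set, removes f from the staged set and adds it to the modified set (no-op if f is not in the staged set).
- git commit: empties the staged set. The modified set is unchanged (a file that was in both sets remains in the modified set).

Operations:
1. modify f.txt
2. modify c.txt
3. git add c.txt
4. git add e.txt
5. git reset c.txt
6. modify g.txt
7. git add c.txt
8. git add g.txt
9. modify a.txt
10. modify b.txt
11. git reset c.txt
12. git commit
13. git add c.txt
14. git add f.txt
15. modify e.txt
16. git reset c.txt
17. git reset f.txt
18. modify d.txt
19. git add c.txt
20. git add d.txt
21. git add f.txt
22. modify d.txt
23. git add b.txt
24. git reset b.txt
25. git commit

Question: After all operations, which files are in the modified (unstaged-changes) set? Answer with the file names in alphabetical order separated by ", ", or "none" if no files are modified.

After op 1 (modify f.txt): modified={f.txt} staged={none}
After op 2 (modify c.txt): modified={c.txt, f.txt} staged={none}
After op 3 (git add c.txt): modified={f.txt} staged={c.txt}
After op 4 (git add e.txt): modified={f.txt} staged={c.txt}
After op 5 (git reset c.txt): modified={c.txt, f.txt} staged={none}
After op 6 (modify g.txt): modified={c.txt, f.txt, g.txt} staged={none}
After op 7 (git add c.txt): modified={f.txt, g.txt} staged={c.txt}
After op 8 (git add g.txt): modified={f.txt} staged={c.txt, g.txt}
After op 9 (modify a.txt): modified={a.txt, f.txt} staged={c.txt, g.txt}
After op 10 (modify b.txt): modified={a.txt, b.txt, f.txt} staged={c.txt, g.txt}
After op 11 (git reset c.txt): modified={a.txt, b.txt, c.txt, f.txt} staged={g.txt}
After op 12 (git commit): modified={a.txt, b.txt, c.txt, f.txt} staged={none}
After op 13 (git add c.txt): modified={a.txt, b.txt, f.txt} staged={c.txt}
After op 14 (git add f.txt): modified={a.txt, b.txt} staged={c.txt, f.txt}
After op 15 (modify e.txt): modified={a.txt, b.txt, e.txt} staged={c.txt, f.txt}
After op 16 (git reset c.txt): modified={a.txt, b.txt, c.txt, e.txt} staged={f.txt}
After op 17 (git reset f.txt): modified={a.txt, b.txt, c.txt, e.txt, f.txt} staged={none}
After op 18 (modify d.txt): modified={a.txt, b.txt, c.txt, d.txt, e.txt, f.txt} staged={none}
After op 19 (git add c.txt): modified={a.txt, b.txt, d.txt, e.txt, f.txt} staged={c.txt}
After op 20 (git add d.txt): modified={a.txt, b.txt, e.txt, f.txt} staged={c.txt, d.txt}
After op 21 (git add f.txt): modified={a.txt, b.txt, e.txt} staged={c.txt, d.txt, f.txt}
After op 22 (modify d.txt): modified={a.txt, b.txt, d.txt, e.txt} staged={c.txt, d.txt, f.txt}
After op 23 (git add b.txt): modified={a.txt, d.txt, e.txt} staged={b.txt, c.txt, d.txt, f.txt}
After op 24 (git reset b.txt): modified={a.txt, b.txt, d.txt, e.txt} staged={c.txt, d.txt, f.txt}
After op 25 (git commit): modified={a.txt, b.txt, d.txt, e.txt} staged={none}

Answer: a.txt, b.txt, d.txt, e.txt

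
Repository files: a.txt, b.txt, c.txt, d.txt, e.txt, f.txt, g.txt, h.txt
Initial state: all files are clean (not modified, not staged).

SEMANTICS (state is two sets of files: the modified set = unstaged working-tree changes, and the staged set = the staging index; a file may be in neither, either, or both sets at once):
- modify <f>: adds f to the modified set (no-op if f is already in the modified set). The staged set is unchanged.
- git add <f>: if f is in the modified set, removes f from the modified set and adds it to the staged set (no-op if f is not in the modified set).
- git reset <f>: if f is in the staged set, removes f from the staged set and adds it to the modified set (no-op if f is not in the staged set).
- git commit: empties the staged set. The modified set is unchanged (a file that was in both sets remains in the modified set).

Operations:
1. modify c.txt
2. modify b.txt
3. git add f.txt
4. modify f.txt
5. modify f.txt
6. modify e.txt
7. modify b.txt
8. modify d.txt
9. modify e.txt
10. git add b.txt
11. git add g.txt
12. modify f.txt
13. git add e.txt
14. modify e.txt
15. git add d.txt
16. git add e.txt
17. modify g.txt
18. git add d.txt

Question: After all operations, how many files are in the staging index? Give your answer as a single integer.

After op 1 (modify c.txt): modified={c.txt} staged={none}
After op 2 (modify b.txt): modified={b.txt, c.txt} staged={none}
After op 3 (git add f.txt): modified={b.txt, c.txt} staged={none}
After op 4 (modify f.txt): modified={b.txt, c.txt, f.txt} staged={none}
After op 5 (modify f.txt): modified={b.txt, c.txt, f.txt} staged={none}
After op 6 (modify e.txt): modified={b.txt, c.txt, e.txt, f.txt} staged={none}
After op 7 (modify b.txt): modified={b.txt, c.txt, e.txt, f.txt} staged={none}
After op 8 (modify d.txt): modified={b.txt, c.txt, d.txt, e.txt, f.txt} staged={none}
After op 9 (modify e.txt): modified={b.txt, c.txt, d.txt, e.txt, f.txt} staged={none}
After op 10 (git add b.txt): modified={c.txt, d.txt, e.txt, f.txt} staged={b.txt}
After op 11 (git add g.txt): modified={c.txt, d.txt, e.txt, f.txt} staged={b.txt}
After op 12 (modify f.txt): modified={c.txt, d.txt, e.txt, f.txt} staged={b.txt}
After op 13 (git add e.txt): modified={c.txt, d.txt, f.txt} staged={b.txt, e.txt}
After op 14 (modify e.txt): modified={c.txt, d.txt, e.txt, f.txt} staged={b.txt, e.txt}
After op 15 (git add d.txt): modified={c.txt, e.txt, f.txt} staged={b.txt, d.txt, e.txt}
After op 16 (git add e.txt): modified={c.txt, f.txt} staged={b.txt, d.txt, e.txt}
After op 17 (modify g.txt): modified={c.txt, f.txt, g.txt} staged={b.txt, d.txt, e.txt}
After op 18 (git add d.txt): modified={c.txt, f.txt, g.txt} staged={b.txt, d.txt, e.txt}
Final staged set: {b.txt, d.txt, e.txt} -> count=3

Answer: 3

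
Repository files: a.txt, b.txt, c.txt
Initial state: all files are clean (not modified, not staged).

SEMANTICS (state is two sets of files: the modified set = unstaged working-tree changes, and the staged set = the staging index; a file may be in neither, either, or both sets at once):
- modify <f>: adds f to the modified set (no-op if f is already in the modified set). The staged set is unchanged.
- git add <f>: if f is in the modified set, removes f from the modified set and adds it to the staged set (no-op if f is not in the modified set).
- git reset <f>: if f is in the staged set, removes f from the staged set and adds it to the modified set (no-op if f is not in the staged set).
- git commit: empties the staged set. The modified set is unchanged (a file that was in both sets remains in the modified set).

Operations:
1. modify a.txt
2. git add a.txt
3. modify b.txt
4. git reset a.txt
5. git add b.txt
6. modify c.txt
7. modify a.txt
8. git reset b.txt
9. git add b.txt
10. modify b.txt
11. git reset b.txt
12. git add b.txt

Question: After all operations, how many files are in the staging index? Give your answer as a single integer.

After op 1 (modify a.txt): modified={a.txt} staged={none}
After op 2 (git add a.txt): modified={none} staged={a.txt}
After op 3 (modify b.txt): modified={b.txt} staged={a.txt}
After op 4 (git reset a.txt): modified={a.txt, b.txt} staged={none}
After op 5 (git add b.txt): modified={a.txt} staged={b.txt}
After op 6 (modify c.txt): modified={a.txt, c.txt} staged={b.txt}
After op 7 (modify a.txt): modified={a.txt, c.txt} staged={b.txt}
After op 8 (git reset b.txt): modified={a.txt, b.txt, c.txt} staged={none}
After op 9 (git add b.txt): modified={a.txt, c.txt} staged={b.txt}
After op 10 (modify b.txt): modified={a.txt, b.txt, c.txt} staged={b.txt}
After op 11 (git reset b.txt): modified={a.txt, b.txt, c.txt} staged={none}
After op 12 (git add b.txt): modified={a.txt, c.txt} staged={b.txt}
Final staged set: {b.txt} -> count=1

Answer: 1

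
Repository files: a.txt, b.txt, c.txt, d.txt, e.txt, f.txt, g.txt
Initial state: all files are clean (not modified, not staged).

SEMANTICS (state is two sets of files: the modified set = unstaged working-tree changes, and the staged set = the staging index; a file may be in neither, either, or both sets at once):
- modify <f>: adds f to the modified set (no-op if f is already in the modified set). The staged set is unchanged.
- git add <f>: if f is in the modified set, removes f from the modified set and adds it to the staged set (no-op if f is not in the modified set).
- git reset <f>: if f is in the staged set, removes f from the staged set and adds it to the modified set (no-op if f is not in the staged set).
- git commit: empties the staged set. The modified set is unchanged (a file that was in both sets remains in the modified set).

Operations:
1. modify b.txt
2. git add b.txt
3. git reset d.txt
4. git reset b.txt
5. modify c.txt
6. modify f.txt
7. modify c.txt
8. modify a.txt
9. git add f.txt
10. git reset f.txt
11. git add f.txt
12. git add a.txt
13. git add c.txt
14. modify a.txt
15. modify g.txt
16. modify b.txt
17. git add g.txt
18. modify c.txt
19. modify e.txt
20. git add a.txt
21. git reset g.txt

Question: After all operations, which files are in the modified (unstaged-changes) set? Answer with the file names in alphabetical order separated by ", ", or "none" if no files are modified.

After op 1 (modify b.txt): modified={b.txt} staged={none}
After op 2 (git add b.txt): modified={none} staged={b.txt}
After op 3 (git reset d.txt): modified={none} staged={b.txt}
After op 4 (git reset b.txt): modified={b.txt} staged={none}
After op 5 (modify c.txt): modified={b.txt, c.txt} staged={none}
After op 6 (modify f.txt): modified={b.txt, c.txt, f.txt} staged={none}
After op 7 (modify c.txt): modified={b.txt, c.txt, f.txt} staged={none}
After op 8 (modify a.txt): modified={a.txt, b.txt, c.txt, f.txt} staged={none}
After op 9 (git add f.txt): modified={a.txt, b.txt, c.txt} staged={f.txt}
After op 10 (git reset f.txt): modified={a.txt, b.txt, c.txt, f.txt} staged={none}
After op 11 (git add f.txt): modified={a.txt, b.txt, c.txt} staged={f.txt}
After op 12 (git add a.txt): modified={b.txt, c.txt} staged={a.txt, f.txt}
After op 13 (git add c.txt): modified={b.txt} staged={a.txt, c.txt, f.txt}
After op 14 (modify a.txt): modified={a.txt, b.txt} staged={a.txt, c.txt, f.txt}
After op 15 (modify g.txt): modified={a.txt, b.txt, g.txt} staged={a.txt, c.txt, f.txt}
After op 16 (modify b.txt): modified={a.txt, b.txt, g.txt} staged={a.txt, c.txt, f.txt}
After op 17 (git add g.txt): modified={a.txt, b.txt} staged={a.txt, c.txt, f.txt, g.txt}
After op 18 (modify c.txt): modified={a.txt, b.txt, c.txt} staged={a.txt, c.txt, f.txt, g.txt}
After op 19 (modify e.txt): modified={a.txt, b.txt, c.txt, e.txt} staged={a.txt, c.txt, f.txt, g.txt}
After op 20 (git add a.txt): modified={b.txt, c.txt, e.txt} staged={a.txt, c.txt, f.txt, g.txt}
After op 21 (git reset g.txt): modified={b.txt, c.txt, e.txt, g.txt} staged={a.txt, c.txt, f.txt}

Answer: b.txt, c.txt, e.txt, g.txt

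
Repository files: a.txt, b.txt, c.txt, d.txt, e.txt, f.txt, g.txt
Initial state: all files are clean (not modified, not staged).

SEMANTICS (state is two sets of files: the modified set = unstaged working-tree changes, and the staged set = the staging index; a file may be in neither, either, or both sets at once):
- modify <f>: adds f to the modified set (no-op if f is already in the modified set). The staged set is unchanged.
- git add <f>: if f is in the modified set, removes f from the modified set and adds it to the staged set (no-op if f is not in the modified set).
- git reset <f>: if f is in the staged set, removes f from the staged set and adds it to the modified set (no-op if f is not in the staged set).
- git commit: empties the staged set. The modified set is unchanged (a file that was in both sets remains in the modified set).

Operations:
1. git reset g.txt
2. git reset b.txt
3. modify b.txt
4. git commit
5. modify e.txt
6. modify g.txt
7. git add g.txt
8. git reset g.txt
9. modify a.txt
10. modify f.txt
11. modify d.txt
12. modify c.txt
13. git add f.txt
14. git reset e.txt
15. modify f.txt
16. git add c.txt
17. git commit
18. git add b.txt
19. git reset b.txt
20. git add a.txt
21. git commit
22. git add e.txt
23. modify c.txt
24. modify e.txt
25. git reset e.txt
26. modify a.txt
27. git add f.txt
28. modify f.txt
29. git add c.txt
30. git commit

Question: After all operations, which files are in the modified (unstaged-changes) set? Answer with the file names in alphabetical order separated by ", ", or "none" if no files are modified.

Answer: a.txt, b.txt, d.txt, e.txt, f.txt, g.txt

Derivation:
After op 1 (git reset g.txt): modified={none} staged={none}
After op 2 (git reset b.txt): modified={none} staged={none}
After op 3 (modify b.txt): modified={b.txt} staged={none}
After op 4 (git commit): modified={b.txt} staged={none}
After op 5 (modify e.txt): modified={b.txt, e.txt} staged={none}
After op 6 (modify g.txt): modified={b.txt, e.txt, g.txt} staged={none}
After op 7 (git add g.txt): modified={b.txt, e.txt} staged={g.txt}
After op 8 (git reset g.txt): modified={b.txt, e.txt, g.txt} staged={none}
After op 9 (modify a.txt): modified={a.txt, b.txt, e.txt, g.txt} staged={none}
After op 10 (modify f.txt): modified={a.txt, b.txt, e.txt, f.txt, g.txt} staged={none}
After op 11 (modify d.txt): modified={a.txt, b.txt, d.txt, e.txt, f.txt, g.txt} staged={none}
After op 12 (modify c.txt): modified={a.txt, b.txt, c.txt, d.txt, e.txt, f.txt, g.txt} staged={none}
After op 13 (git add f.txt): modified={a.txt, b.txt, c.txt, d.txt, e.txt, g.txt} staged={f.txt}
After op 14 (git reset e.txt): modified={a.txt, b.txt, c.txt, d.txt, e.txt, g.txt} staged={f.txt}
After op 15 (modify f.txt): modified={a.txt, b.txt, c.txt, d.txt, e.txt, f.txt, g.txt} staged={f.txt}
After op 16 (git add c.txt): modified={a.txt, b.txt, d.txt, e.txt, f.txt, g.txt} staged={c.txt, f.txt}
After op 17 (git commit): modified={a.txt, b.txt, d.txt, e.txt, f.txt, g.txt} staged={none}
After op 18 (git add b.txt): modified={a.txt, d.txt, e.txt, f.txt, g.txt} staged={b.txt}
After op 19 (git reset b.txt): modified={a.txt, b.txt, d.txt, e.txt, f.txt, g.txt} staged={none}
After op 20 (git add a.txt): modified={b.txt, d.txt, e.txt, f.txt, g.txt} staged={a.txt}
After op 21 (git commit): modified={b.txt, d.txt, e.txt, f.txt, g.txt} staged={none}
After op 22 (git add e.txt): modified={b.txt, d.txt, f.txt, g.txt} staged={e.txt}
After op 23 (modify c.txt): modified={b.txt, c.txt, d.txt, f.txt, g.txt} staged={e.txt}
After op 24 (modify e.txt): modified={b.txt, c.txt, d.txt, e.txt, f.txt, g.txt} staged={e.txt}
After op 25 (git reset e.txt): modified={b.txt, c.txt, d.txt, e.txt, f.txt, g.txt} staged={none}
After op 26 (modify a.txt): modified={a.txt, b.txt, c.txt, d.txt, e.txt, f.txt, g.txt} staged={none}
After op 27 (git add f.txt): modified={a.txt, b.txt, c.txt, d.txt, e.txt, g.txt} staged={f.txt}
After op 28 (modify f.txt): modified={a.txt, b.txt, c.txt, d.txt, e.txt, f.txt, g.txt} staged={f.txt}
After op 29 (git add c.txt): modified={a.txt, b.txt, d.txt, e.txt, f.txt, g.txt} staged={c.txt, f.txt}
After op 30 (git commit): modified={a.txt, b.txt, d.txt, e.txt, f.txt, g.txt} staged={none}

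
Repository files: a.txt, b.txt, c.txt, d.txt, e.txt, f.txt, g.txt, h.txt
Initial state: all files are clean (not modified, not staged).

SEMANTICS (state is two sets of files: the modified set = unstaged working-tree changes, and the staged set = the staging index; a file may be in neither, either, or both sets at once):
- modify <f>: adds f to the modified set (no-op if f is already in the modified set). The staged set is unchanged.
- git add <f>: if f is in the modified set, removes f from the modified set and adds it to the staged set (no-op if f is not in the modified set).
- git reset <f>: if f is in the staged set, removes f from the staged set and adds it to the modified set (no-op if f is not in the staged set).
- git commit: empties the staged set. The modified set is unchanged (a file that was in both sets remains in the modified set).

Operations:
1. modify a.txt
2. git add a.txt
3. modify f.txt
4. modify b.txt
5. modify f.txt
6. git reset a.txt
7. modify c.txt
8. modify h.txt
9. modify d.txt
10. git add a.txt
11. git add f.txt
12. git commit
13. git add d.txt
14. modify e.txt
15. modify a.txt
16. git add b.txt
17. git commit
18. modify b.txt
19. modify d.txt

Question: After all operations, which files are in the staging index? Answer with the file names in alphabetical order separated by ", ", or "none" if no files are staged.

After op 1 (modify a.txt): modified={a.txt} staged={none}
After op 2 (git add a.txt): modified={none} staged={a.txt}
After op 3 (modify f.txt): modified={f.txt} staged={a.txt}
After op 4 (modify b.txt): modified={b.txt, f.txt} staged={a.txt}
After op 5 (modify f.txt): modified={b.txt, f.txt} staged={a.txt}
After op 6 (git reset a.txt): modified={a.txt, b.txt, f.txt} staged={none}
After op 7 (modify c.txt): modified={a.txt, b.txt, c.txt, f.txt} staged={none}
After op 8 (modify h.txt): modified={a.txt, b.txt, c.txt, f.txt, h.txt} staged={none}
After op 9 (modify d.txt): modified={a.txt, b.txt, c.txt, d.txt, f.txt, h.txt} staged={none}
After op 10 (git add a.txt): modified={b.txt, c.txt, d.txt, f.txt, h.txt} staged={a.txt}
After op 11 (git add f.txt): modified={b.txt, c.txt, d.txt, h.txt} staged={a.txt, f.txt}
After op 12 (git commit): modified={b.txt, c.txt, d.txt, h.txt} staged={none}
After op 13 (git add d.txt): modified={b.txt, c.txt, h.txt} staged={d.txt}
After op 14 (modify e.txt): modified={b.txt, c.txt, e.txt, h.txt} staged={d.txt}
After op 15 (modify a.txt): modified={a.txt, b.txt, c.txt, e.txt, h.txt} staged={d.txt}
After op 16 (git add b.txt): modified={a.txt, c.txt, e.txt, h.txt} staged={b.txt, d.txt}
After op 17 (git commit): modified={a.txt, c.txt, e.txt, h.txt} staged={none}
After op 18 (modify b.txt): modified={a.txt, b.txt, c.txt, e.txt, h.txt} staged={none}
After op 19 (modify d.txt): modified={a.txt, b.txt, c.txt, d.txt, e.txt, h.txt} staged={none}

Answer: none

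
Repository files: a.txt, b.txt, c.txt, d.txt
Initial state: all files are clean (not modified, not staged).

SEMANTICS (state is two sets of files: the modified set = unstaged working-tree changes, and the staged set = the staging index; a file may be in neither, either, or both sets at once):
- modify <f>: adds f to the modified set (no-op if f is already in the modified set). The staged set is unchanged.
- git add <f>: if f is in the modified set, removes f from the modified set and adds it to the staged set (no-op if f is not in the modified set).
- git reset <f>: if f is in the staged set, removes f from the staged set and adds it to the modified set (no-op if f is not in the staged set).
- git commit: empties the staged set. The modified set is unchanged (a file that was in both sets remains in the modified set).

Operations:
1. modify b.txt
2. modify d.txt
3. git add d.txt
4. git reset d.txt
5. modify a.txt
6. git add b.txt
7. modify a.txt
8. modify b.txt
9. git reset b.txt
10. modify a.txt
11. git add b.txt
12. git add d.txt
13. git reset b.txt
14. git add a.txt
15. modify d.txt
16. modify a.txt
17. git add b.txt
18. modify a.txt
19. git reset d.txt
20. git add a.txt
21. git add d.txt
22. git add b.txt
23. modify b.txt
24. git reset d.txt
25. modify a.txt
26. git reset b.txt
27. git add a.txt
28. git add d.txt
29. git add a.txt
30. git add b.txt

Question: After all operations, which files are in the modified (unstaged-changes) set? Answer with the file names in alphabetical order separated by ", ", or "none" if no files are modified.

After op 1 (modify b.txt): modified={b.txt} staged={none}
After op 2 (modify d.txt): modified={b.txt, d.txt} staged={none}
After op 3 (git add d.txt): modified={b.txt} staged={d.txt}
After op 4 (git reset d.txt): modified={b.txt, d.txt} staged={none}
After op 5 (modify a.txt): modified={a.txt, b.txt, d.txt} staged={none}
After op 6 (git add b.txt): modified={a.txt, d.txt} staged={b.txt}
After op 7 (modify a.txt): modified={a.txt, d.txt} staged={b.txt}
After op 8 (modify b.txt): modified={a.txt, b.txt, d.txt} staged={b.txt}
After op 9 (git reset b.txt): modified={a.txt, b.txt, d.txt} staged={none}
After op 10 (modify a.txt): modified={a.txt, b.txt, d.txt} staged={none}
After op 11 (git add b.txt): modified={a.txt, d.txt} staged={b.txt}
After op 12 (git add d.txt): modified={a.txt} staged={b.txt, d.txt}
After op 13 (git reset b.txt): modified={a.txt, b.txt} staged={d.txt}
After op 14 (git add a.txt): modified={b.txt} staged={a.txt, d.txt}
After op 15 (modify d.txt): modified={b.txt, d.txt} staged={a.txt, d.txt}
After op 16 (modify a.txt): modified={a.txt, b.txt, d.txt} staged={a.txt, d.txt}
After op 17 (git add b.txt): modified={a.txt, d.txt} staged={a.txt, b.txt, d.txt}
After op 18 (modify a.txt): modified={a.txt, d.txt} staged={a.txt, b.txt, d.txt}
After op 19 (git reset d.txt): modified={a.txt, d.txt} staged={a.txt, b.txt}
After op 20 (git add a.txt): modified={d.txt} staged={a.txt, b.txt}
After op 21 (git add d.txt): modified={none} staged={a.txt, b.txt, d.txt}
After op 22 (git add b.txt): modified={none} staged={a.txt, b.txt, d.txt}
After op 23 (modify b.txt): modified={b.txt} staged={a.txt, b.txt, d.txt}
After op 24 (git reset d.txt): modified={b.txt, d.txt} staged={a.txt, b.txt}
After op 25 (modify a.txt): modified={a.txt, b.txt, d.txt} staged={a.txt, b.txt}
After op 26 (git reset b.txt): modified={a.txt, b.txt, d.txt} staged={a.txt}
After op 27 (git add a.txt): modified={b.txt, d.txt} staged={a.txt}
After op 28 (git add d.txt): modified={b.txt} staged={a.txt, d.txt}
After op 29 (git add a.txt): modified={b.txt} staged={a.txt, d.txt}
After op 30 (git add b.txt): modified={none} staged={a.txt, b.txt, d.txt}

Answer: none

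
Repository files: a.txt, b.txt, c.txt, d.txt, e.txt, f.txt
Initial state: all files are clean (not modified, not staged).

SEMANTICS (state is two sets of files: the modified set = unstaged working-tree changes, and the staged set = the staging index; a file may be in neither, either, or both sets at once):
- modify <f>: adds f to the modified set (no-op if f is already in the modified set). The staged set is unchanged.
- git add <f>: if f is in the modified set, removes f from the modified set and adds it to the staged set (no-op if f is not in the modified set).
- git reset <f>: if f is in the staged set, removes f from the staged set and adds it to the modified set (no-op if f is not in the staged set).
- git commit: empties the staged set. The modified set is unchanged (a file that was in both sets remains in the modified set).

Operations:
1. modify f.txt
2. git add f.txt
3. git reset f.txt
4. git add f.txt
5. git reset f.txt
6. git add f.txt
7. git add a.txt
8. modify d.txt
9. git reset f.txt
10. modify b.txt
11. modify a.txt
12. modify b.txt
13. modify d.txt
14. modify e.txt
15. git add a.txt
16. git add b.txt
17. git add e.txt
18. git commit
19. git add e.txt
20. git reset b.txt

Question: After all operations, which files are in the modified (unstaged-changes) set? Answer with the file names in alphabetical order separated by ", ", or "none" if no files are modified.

After op 1 (modify f.txt): modified={f.txt} staged={none}
After op 2 (git add f.txt): modified={none} staged={f.txt}
After op 3 (git reset f.txt): modified={f.txt} staged={none}
After op 4 (git add f.txt): modified={none} staged={f.txt}
After op 5 (git reset f.txt): modified={f.txt} staged={none}
After op 6 (git add f.txt): modified={none} staged={f.txt}
After op 7 (git add a.txt): modified={none} staged={f.txt}
After op 8 (modify d.txt): modified={d.txt} staged={f.txt}
After op 9 (git reset f.txt): modified={d.txt, f.txt} staged={none}
After op 10 (modify b.txt): modified={b.txt, d.txt, f.txt} staged={none}
After op 11 (modify a.txt): modified={a.txt, b.txt, d.txt, f.txt} staged={none}
After op 12 (modify b.txt): modified={a.txt, b.txt, d.txt, f.txt} staged={none}
After op 13 (modify d.txt): modified={a.txt, b.txt, d.txt, f.txt} staged={none}
After op 14 (modify e.txt): modified={a.txt, b.txt, d.txt, e.txt, f.txt} staged={none}
After op 15 (git add a.txt): modified={b.txt, d.txt, e.txt, f.txt} staged={a.txt}
After op 16 (git add b.txt): modified={d.txt, e.txt, f.txt} staged={a.txt, b.txt}
After op 17 (git add e.txt): modified={d.txt, f.txt} staged={a.txt, b.txt, e.txt}
After op 18 (git commit): modified={d.txt, f.txt} staged={none}
After op 19 (git add e.txt): modified={d.txt, f.txt} staged={none}
After op 20 (git reset b.txt): modified={d.txt, f.txt} staged={none}

Answer: d.txt, f.txt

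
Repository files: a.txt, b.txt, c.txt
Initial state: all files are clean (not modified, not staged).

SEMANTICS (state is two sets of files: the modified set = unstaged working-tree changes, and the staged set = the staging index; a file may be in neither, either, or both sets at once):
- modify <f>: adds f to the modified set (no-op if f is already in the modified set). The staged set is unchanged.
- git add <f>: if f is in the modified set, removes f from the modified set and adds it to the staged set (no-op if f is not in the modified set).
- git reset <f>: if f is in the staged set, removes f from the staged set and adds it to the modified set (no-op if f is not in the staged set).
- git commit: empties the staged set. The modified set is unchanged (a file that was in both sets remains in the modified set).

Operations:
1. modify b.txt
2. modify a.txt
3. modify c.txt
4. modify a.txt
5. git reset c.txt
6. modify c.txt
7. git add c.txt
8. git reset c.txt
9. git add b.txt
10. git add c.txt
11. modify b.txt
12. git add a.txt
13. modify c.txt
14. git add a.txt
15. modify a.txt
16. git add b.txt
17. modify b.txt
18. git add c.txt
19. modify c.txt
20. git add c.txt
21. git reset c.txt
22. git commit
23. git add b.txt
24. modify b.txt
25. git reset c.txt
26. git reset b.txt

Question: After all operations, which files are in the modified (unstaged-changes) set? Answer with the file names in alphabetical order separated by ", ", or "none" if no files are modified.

Answer: a.txt, b.txt, c.txt

Derivation:
After op 1 (modify b.txt): modified={b.txt} staged={none}
After op 2 (modify a.txt): modified={a.txt, b.txt} staged={none}
After op 3 (modify c.txt): modified={a.txt, b.txt, c.txt} staged={none}
After op 4 (modify a.txt): modified={a.txt, b.txt, c.txt} staged={none}
After op 5 (git reset c.txt): modified={a.txt, b.txt, c.txt} staged={none}
After op 6 (modify c.txt): modified={a.txt, b.txt, c.txt} staged={none}
After op 7 (git add c.txt): modified={a.txt, b.txt} staged={c.txt}
After op 8 (git reset c.txt): modified={a.txt, b.txt, c.txt} staged={none}
After op 9 (git add b.txt): modified={a.txt, c.txt} staged={b.txt}
After op 10 (git add c.txt): modified={a.txt} staged={b.txt, c.txt}
After op 11 (modify b.txt): modified={a.txt, b.txt} staged={b.txt, c.txt}
After op 12 (git add a.txt): modified={b.txt} staged={a.txt, b.txt, c.txt}
After op 13 (modify c.txt): modified={b.txt, c.txt} staged={a.txt, b.txt, c.txt}
After op 14 (git add a.txt): modified={b.txt, c.txt} staged={a.txt, b.txt, c.txt}
After op 15 (modify a.txt): modified={a.txt, b.txt, c.txt} staged={a.txt, b.txt, c.txt}
After op 16 (git add b.txt): modified={a.txt, c.txt} staged={a.txt, b.txt, c.txt}
After op 17 (modify b.txt): modified={a.txt, b.txt, c.txt} staged={a.txt, b.txt, c.txt}
After op 18 (git add c.txt): modified={a.txt, b.txt} staged={a.txt, b.txt, c.txt}
After op 19 (modify c.txt): modified={a.txt, b.txt, c.txt} staged={a.txt, b.txt, c.txt}
After op 20 (git add c.txt): modified={a.txt, b.txt} staged={a.txt, b.txt, c.txt}
After op 21 (git reset c.txt): modified={a.txt, b.txt, c.txt} staged={a.txt, b.txt}
After op 22 (git commit): modified={a.txt, b.txt, c.txt} staged={none}
After op 23 (git add b.txt): modified={a.txt, c.txt} staged={b.txt}
After op 24 (modify b.txt): modified={a.txt, b.txt, c.txt} staged={b.txt}
After op 25 (git reset c.txt): modified={a.txt, b.txt, c.txt} staged={b.txt}
After op 26 (git reset b.txt): modified={a.txt, b.txt, c.txt} staged={none}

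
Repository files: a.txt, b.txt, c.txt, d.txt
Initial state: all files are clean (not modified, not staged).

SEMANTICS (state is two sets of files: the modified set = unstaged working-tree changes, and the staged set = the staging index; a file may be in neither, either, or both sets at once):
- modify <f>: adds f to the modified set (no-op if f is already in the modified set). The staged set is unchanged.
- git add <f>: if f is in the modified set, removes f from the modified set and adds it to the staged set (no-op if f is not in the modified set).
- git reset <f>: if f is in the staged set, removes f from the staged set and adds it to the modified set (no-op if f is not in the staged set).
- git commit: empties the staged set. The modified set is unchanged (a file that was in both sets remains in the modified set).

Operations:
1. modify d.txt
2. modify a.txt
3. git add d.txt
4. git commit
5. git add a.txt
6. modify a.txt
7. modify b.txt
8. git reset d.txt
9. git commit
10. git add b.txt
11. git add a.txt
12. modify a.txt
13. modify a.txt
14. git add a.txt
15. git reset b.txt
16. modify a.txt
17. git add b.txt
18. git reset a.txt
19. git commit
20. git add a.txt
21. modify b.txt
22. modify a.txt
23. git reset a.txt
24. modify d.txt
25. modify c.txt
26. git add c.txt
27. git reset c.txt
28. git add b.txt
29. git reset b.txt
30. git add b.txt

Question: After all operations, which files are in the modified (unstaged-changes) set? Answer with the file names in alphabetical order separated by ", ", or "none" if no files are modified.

Answer: a.txt, c.txt, d.txt

Derivation:
After op 1 (modify d.txt): modified={d.txt} staged={none}
After op 2 (modify a.txt): modified={a.txt, d.txt} staged={none}
After op 3 (git add d.txt): modified={a.txt} staged={d.txt}
After op 4 (git commit): modified={a.txt} staged={none}
After op 5 (git add a.txt): modified={none} staged={a.txt}
After op 6 (modify a.txt): modified={a.txt} staged={a.txt}
After op 7 (modify b.txt): modified={a.txt, b.txt} staged={a.txt}
After op 8 (git reset d.txt): modified={a.txt, b.txt} staged={a.txt}
After op 9 (git commit): modified={a.txt, b.txt} staged={none}
After op 10 (git add b.txt): modified={a.txt} staged={b.txt}
After op 11 (git add a.txt): modified={none} staged={a.txt, b.txt}
After op 12 (modify a.txt): modified={a.txt} staged={a.txt, b.txt}
After op 13 (modify a.txt): modified={a.txt} staged={a.txt, b.txt}
After op 14 (git add a.txt): modified={none} staged={a.txt, b.txt}
After op 15 (git reset b.txt): modified={b.txt} staged={a.txt}
After op 16 (modify a.txt): modified={a.txt, b.txt} staged={a.txt}
After op 17 (git add b.txt): modified={a.txt} staged={a.txt, b.txt}
After op 18 (git reset a.txt): modified={a.txt} staged={b.txt}
After op 19 (git commit): modified={a.txt} staged={none}
After op 20 (git add a.txt): modified={none} staged={a.txt}
After op 21 (modify b.txt): modified={b.txt} staged={a.txt}
After op 22 (modify a.txt): modified={a.txt, b.txt} staged={a.txt}
After op 23 (git reset a.txt): modified={a.txt, b.txt} staged={none}
After op 24 (modify d.txt): modified={a.txt, b.txt, d.txt} staged={none}
After op 25 (modify c.txt): modified={a.txt, b.txt, c.txt, d.txt} staged={none}
After op 26 (git add c.txt): modified={a.txt, b.txt, d.txt} staged={c.txt}
After op 27 (git reset c.txt): modified={a.txt, b.txt, c.txt, d.txt} staged={none}
After op 28 (git add b.txt): modified={a.txt, c.txt, d.txt} staged={b.txt}
After op 29 (git reset b.txt): modified={a.txt, b.txt, c.txt, d.txt} staged={none}
After op 30 (git add b.txt): modified={a.txt, c.txt, d.txt} staged={b.txt}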